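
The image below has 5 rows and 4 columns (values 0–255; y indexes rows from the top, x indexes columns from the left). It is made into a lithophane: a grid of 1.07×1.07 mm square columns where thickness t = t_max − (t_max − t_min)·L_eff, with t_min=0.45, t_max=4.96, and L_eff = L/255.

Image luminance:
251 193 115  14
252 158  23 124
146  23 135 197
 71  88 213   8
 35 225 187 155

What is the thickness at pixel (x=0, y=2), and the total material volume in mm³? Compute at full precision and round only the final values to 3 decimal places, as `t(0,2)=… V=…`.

t(0,2)=2.378 V=60.663

span = t_max - t_min = 4.96 - 0.45 = 4.510
L(0,2) = 146, L_eff = 146/255 = 0.572549
t(0,2) = 4.96 - 4.510·0.572549 = 2.378
Σt over all 5·4 pixels = 450379/8500 ≈ 52.9857647
V = pitch²·Σt = 1.07²·450379/8500 = 60.663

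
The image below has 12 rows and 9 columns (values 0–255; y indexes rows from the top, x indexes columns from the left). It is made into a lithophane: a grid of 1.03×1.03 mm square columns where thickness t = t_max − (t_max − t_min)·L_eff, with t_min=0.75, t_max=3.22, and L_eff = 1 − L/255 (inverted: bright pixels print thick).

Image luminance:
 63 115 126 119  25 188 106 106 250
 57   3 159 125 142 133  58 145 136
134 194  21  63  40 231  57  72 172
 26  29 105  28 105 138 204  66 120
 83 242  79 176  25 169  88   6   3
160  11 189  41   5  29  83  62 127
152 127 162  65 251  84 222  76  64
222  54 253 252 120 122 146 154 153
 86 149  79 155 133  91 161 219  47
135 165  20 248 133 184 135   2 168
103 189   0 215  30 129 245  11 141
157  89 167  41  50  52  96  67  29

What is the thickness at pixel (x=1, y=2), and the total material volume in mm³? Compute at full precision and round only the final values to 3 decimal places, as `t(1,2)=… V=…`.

span = t_max - t_min = 3.22 - 0.75 = 2.470
L(1,2) = 194, L_eff = 1 - 194/255 = 0.239216 (inverted)
t(1,2) = 3.22 - 2.470·0.239216 = 2.629
Σt over all 12·9 pixels = 5088533/25500 ≈ 199.5503137
V = pitch²·Σt = 1.03²·5088533/25500 = 211.703

t(1,2)=2.629 V=211.703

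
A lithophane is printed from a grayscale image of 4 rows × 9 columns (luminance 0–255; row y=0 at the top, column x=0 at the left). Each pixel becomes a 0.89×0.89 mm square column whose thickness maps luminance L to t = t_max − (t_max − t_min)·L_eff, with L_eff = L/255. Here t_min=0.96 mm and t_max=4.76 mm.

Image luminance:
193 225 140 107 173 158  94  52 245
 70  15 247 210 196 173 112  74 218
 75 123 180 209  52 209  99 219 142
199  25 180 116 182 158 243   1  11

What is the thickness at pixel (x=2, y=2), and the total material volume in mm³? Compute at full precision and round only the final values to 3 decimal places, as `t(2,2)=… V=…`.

t(2,2)=2.078 V=75.240

span = t_max - t_min = 4.76 - 0.96 = 3.800
L(2,2) = 180, L_eff = 180/255 = 0.705882
t(2,2) = 4.76 - 3.800·0.705882 = 2.078
Σt over all 4·9 pixels = 121109/1275 ≈ 94.9874510
V = pitch²·Σt = 0.89²·121109/1275 = 75.240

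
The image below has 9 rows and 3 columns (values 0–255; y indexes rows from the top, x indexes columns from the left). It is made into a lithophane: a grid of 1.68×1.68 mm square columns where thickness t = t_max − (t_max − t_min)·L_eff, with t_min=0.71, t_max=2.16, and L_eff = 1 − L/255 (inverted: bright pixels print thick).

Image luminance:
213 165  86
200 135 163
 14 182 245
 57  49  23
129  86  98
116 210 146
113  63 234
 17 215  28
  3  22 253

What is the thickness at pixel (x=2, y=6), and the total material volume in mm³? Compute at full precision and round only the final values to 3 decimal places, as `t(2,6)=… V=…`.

span = t_max - t_min = 2.16 - 0.71 = 1.450
L(2,6) = 234, L_eff = 1 - 234/255 = 0.082353 (inverted)
t(2,6) = 2.16 - 1.450·0.082353 = 2.041
Σt over all 9·3 pixels = 48113/1275 ≈ 37.7356863
V = pitch²·Σt = 1.68²·48113/1275 = 106.505

t(2,6)=2.041 V=106.505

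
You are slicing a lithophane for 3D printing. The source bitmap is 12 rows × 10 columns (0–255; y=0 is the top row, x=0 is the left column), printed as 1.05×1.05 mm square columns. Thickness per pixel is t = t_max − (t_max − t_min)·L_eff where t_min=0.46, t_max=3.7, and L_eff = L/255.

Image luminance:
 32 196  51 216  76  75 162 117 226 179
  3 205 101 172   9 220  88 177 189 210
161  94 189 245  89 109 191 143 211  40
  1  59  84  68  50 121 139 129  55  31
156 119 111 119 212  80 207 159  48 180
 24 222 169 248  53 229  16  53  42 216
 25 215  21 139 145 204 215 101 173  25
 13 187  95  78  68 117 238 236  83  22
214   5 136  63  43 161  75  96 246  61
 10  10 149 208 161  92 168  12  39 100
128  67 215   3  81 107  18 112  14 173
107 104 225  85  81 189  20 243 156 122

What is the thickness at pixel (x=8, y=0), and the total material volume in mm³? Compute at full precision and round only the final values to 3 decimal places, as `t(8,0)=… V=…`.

t(8,0)=0.828 V=289.542

span = t_max - t_min = 3.7 - 0.46 = 3.240
L(8,0) = 226, L_eff = 226/255 = 0.886275
t(8,0) = 3.7 - 3.240·0.886275 = 0.828
Σt over all 12·10 pixels = 22323/85 ≈ 262.6235294
V = pitch²·Σt = 1.05²·22323/85 = 289.542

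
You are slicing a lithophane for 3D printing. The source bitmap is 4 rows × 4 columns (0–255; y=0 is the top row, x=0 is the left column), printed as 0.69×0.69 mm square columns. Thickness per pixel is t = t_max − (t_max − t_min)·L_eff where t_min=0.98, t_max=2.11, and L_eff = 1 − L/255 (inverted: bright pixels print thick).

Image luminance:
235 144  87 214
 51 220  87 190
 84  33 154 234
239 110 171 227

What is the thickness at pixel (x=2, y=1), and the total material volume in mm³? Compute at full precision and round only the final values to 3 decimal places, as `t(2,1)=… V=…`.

span = t_max - t_min = 2.11 - 0.98 = 1.130
L(2,1) = 87, L_eff = 1 - 87/255 = 0.658824 (inverted)
t(2,1) = 2.11 - 1.130·0.658824 = 1.366
Σt over all 4·4 pixels = 34004/1275 ≈ 26.6698039
V = pitch²·Σt = 0.69²·34004/1275 = 12.697

t(2,1)=1.366 V=12.697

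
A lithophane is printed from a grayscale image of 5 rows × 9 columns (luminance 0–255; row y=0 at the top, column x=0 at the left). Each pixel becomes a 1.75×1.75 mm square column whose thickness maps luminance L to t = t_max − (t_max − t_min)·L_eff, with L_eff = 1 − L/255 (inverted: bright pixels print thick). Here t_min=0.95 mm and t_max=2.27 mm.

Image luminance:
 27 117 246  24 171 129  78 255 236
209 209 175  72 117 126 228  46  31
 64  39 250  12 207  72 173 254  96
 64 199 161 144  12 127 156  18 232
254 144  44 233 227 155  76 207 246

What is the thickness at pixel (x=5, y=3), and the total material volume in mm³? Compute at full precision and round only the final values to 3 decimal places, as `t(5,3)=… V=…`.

span = t_max - t_min = 2.27 - 0.95 = 1.320
L(5,3) = 127, L_eff = 1 - 127/255 = 0.501961 (inverted)
t(5,3) = 2.27 - 1.320·0.501961 = 1.607
Σt over all 5·9 pixels = 643303/8500 ≈ 75.6827059
V = pitch²·Σt = 1.75²·643303/8500 = 231.778

t(5,3)=1.607 V=231.778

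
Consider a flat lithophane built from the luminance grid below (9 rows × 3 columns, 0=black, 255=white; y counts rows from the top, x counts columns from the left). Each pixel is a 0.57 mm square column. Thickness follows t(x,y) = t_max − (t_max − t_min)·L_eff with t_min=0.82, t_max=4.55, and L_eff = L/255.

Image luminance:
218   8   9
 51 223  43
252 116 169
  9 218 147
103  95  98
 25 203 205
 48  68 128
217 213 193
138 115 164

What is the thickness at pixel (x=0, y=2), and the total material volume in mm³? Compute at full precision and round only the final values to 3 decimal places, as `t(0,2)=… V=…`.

span = t_max - t_min = 4.55 - 0.82 = 3.730
L(0,2) = 252, L_eff = 252/255 = 0.988235
t(0,2) = 4.55 - 3.730·0.988235 = 0.864
Σt over all 9·3 pixels = 1836127/25500 ≈ 72.0049804
V = pitch²·Σt = 0.57²·1836127/25500 = 23.394

t(0,2)=0.864 V=23.394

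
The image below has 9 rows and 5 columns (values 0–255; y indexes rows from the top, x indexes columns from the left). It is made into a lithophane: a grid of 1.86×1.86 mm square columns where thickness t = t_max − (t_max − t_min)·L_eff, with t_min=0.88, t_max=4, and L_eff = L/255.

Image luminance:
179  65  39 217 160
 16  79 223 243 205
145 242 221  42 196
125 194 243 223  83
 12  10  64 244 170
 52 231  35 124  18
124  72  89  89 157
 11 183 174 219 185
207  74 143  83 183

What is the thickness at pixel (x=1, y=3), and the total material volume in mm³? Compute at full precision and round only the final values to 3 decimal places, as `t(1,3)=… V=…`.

t(1,3)=1.626 V=364.816

span = t_max - t_min = 4 - 0.88 = 3.120
L(1,3) = 194, L_eff = 194/255 = 0.760784
t(1,3) = 4 - 3.120·0.760784 = 1.626
Σt over all 9·5 pixels = 224082/2125 ≈ 105.4503529
V = pitch²·Σt = 1.86²·224082/2125 = 364.816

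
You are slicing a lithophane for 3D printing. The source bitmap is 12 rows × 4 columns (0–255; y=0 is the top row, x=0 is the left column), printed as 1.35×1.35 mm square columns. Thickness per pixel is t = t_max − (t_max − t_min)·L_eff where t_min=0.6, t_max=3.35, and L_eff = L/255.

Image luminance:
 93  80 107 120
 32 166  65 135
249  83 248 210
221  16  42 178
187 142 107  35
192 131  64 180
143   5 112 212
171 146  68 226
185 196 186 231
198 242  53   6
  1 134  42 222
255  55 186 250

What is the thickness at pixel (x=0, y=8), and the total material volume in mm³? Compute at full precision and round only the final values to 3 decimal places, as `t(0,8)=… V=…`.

t(0,8)=1.355 V=163.182

span = t_max - t_min = 3.35 - 0.6 = 2.750
L(0,8) = 185, L_eff = 185/255 = 0.725490
t(0,8) = 3.35 - 2.750·0.725490 = 1.355
Σt over all 12·4 pixels = 22832/255 ≈ 89.5372549
V = pitch²·Σt = 1.35²·22832/255 = 163.182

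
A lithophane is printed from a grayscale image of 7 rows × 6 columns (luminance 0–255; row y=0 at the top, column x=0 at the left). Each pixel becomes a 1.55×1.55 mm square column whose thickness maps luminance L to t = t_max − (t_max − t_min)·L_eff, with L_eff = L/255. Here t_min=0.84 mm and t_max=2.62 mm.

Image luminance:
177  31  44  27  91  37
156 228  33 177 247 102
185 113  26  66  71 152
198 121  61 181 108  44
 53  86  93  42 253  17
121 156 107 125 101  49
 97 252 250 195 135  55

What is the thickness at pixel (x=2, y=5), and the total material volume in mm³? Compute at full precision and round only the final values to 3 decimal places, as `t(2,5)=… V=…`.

t(2,5)=1.873 V=182.817

span = t_max - t_min = 2.62 - 0.84 = 1.780
L(2,5) = 107, L_eff = 107/255 = 0.419608
t(2,5) = 2.62 - 1.780·0.419608 = 1.873
Σt over all 7·6 pixels = 323401/4250 ≈ 76.0943529
V = pitch²·Σt = 1.55²·323401/4250 = 182.817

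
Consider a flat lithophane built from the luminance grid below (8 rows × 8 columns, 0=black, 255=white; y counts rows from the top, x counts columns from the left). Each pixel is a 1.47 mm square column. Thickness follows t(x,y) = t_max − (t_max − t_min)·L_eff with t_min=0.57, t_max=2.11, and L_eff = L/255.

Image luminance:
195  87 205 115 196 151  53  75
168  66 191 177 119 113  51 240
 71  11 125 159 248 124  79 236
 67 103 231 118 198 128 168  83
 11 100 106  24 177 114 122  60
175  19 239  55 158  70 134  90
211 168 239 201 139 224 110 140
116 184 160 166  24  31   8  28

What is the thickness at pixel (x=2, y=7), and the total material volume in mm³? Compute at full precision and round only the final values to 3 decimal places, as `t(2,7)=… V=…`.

t(2,7)=1.144 V=185.397

span = t_max - t_min = 2.11 - 0.57 = 1.540
L(2,7) = 160, L_eff = 160/255 = 0.627451
t(2,7) = 2.11 - 1.540·0.627451 = 1.144
Σt over all 8·8 pixels = 182317/2125 ≈ 85.7962353
V = pitch²·Σt = 1.47²·182317/2125 = 185.397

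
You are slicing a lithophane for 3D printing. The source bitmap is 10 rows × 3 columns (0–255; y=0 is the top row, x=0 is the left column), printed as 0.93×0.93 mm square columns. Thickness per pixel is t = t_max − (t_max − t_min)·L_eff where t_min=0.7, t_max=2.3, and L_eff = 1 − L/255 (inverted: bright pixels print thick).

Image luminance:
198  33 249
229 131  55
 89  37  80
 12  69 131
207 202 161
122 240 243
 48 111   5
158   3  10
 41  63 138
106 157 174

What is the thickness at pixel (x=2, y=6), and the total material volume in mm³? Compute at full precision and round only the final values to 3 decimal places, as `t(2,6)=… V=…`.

t(2,6)=0.731 V=37.168

span = t_max - t_min = 2.3 - 0.7 = 1.600
L(2,6) = 5, L_eff = 1 - 5/255 = 0.980392 (inverted)
t(2,6) = 2.3 - 1.600·0.980392 = 0.731
Σt over all 10·3 pixels = 3223/75 ≈ 42.9733333
V = pitch²·Σt = 0.93²·3223/75 = 37.168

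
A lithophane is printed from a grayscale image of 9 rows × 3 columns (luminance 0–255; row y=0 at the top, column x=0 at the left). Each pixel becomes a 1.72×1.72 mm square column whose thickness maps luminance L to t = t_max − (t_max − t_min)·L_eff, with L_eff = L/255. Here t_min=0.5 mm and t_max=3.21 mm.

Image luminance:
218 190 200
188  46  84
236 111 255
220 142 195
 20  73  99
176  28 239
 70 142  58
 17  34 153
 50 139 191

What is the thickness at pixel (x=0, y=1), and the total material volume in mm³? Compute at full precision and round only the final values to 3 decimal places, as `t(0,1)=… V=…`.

t(0,1)=1.212 V=144.037

span = t_max - t_min = 3.21 - 0.5 = 2.710
L(0,1) = 188, L_eff = 188/255 = 0.737255
t(0,1) = 3.21 - 2.710·0.737255 = 1.212
Σt over all 9·3 pixels = 1241531/25500 ≈ 48.6874902
V = pitch²·Σt = 1.72²·1241531/25500 = 144.037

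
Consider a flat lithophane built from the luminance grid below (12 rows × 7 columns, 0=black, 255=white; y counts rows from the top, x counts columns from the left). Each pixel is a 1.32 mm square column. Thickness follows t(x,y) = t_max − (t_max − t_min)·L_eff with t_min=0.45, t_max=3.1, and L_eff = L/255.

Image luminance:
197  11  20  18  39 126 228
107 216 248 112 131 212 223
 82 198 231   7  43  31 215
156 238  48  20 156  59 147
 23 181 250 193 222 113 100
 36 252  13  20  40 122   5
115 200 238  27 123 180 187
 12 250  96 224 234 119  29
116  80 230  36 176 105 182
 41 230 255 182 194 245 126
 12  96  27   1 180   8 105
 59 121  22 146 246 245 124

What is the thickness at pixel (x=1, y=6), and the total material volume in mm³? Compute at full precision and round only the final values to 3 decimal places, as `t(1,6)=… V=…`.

t(1,6)=1.022 V=259.738

span = t_max - t_min = 3.1 - 0.45 = 2.650
L(1,6) = 200, L_eff = 200/255 = 0.784314
t(1,6) = 3.1 - 2.650·0.784314 = 1.022
Σt over all 12·7 pixels = 253417/1700 ≈ 149.0688235
V = pitch²·Σt = 1.32²·253417/1700 = 259.738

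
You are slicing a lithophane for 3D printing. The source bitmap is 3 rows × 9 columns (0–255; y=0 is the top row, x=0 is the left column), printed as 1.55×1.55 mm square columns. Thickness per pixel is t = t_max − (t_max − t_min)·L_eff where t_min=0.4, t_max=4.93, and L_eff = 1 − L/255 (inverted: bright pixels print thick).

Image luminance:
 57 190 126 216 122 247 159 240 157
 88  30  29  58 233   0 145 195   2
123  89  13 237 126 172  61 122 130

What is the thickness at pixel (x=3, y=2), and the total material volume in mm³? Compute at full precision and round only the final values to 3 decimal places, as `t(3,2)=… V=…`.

t(3,2)=4.610 V=169.650

span = t_max - t_min = 4.93 - 0.4 = 4.530
L(3,2) = 237, L_eff = 1 - 237/255 = 0.070588 (inverted)
t(3,2) = 4.93 - 4.530·0.070588 = 4.610
Σt over all 3·9 pixels = 600217/8500 ≈ 70.6137647
V = pitch²·Σt = 1.55²·600217/8500 = 169.650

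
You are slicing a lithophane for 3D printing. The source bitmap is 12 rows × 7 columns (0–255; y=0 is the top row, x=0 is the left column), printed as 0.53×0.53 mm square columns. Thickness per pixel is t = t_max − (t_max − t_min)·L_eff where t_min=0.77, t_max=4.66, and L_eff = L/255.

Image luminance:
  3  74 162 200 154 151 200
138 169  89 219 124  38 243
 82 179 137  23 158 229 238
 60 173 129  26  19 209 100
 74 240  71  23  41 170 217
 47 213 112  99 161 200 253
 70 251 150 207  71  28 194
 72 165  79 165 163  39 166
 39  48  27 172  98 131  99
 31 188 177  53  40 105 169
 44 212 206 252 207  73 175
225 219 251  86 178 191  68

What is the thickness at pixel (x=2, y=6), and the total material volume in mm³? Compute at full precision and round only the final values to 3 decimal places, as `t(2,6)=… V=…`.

t(2,6)=2.372 V=61.830

span = t_max - t_min = 4.66 - 0.77 = 3.890
L(2,6) = 150, L_eff = 150/255 = 0.588235
t(2,6) = 4.66 - 3.890·0.588235 = 2.372
Σt over all 12·7 pixels = 5612861/25500 ≈ 220.1121961
V = pitch²·Σt = 0.53²·5612861/25500 = 61.830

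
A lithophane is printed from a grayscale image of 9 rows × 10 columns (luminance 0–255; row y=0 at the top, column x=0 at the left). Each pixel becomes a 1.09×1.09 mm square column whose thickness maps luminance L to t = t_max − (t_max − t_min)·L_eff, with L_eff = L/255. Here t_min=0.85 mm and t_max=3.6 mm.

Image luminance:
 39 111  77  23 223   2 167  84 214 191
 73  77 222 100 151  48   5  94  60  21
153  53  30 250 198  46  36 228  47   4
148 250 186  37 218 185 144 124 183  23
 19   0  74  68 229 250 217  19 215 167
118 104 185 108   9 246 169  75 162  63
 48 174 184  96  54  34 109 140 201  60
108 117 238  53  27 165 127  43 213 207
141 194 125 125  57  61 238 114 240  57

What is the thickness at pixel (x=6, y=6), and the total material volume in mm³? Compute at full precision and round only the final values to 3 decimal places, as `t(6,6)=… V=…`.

span = t_max - t_min = 3.6 - 0.85 = 2.750
L(6,6) = 109, L_eff = 109/255 = 0.427451
t(6,6) = 3.6 - 2.750·0.427451 = 2.425
Σt over all 9·10 pixels = 52997/255 ≈ 207.8313725
V = pitch²·Σt = 1.09²·52997/255 = 246.924

t(6,6)=2.425 V=246.924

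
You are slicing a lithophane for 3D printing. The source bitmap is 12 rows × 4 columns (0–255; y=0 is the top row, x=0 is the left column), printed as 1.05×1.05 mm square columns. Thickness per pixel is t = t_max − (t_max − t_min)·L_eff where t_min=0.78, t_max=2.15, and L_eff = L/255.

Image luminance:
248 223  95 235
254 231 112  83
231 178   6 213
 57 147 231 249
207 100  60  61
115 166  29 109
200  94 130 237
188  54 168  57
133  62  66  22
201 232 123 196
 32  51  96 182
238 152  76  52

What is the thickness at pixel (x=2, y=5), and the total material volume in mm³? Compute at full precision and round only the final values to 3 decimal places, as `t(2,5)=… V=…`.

span = t_max - t_min = 2.15 - 0.78 = 1.370
L(2,5) = 29, L_eff = 29/255 = 0.113725
t(2,5) = 2.15 - 1.370·0.113725 = 1.994
Σt over all 12·4 pixels = 858083/12750 ≈ 67.3006275
V = pitch²·Σt = 1.05²·858083/12750 = 74.199

t(2,5)=1.994 V=74.199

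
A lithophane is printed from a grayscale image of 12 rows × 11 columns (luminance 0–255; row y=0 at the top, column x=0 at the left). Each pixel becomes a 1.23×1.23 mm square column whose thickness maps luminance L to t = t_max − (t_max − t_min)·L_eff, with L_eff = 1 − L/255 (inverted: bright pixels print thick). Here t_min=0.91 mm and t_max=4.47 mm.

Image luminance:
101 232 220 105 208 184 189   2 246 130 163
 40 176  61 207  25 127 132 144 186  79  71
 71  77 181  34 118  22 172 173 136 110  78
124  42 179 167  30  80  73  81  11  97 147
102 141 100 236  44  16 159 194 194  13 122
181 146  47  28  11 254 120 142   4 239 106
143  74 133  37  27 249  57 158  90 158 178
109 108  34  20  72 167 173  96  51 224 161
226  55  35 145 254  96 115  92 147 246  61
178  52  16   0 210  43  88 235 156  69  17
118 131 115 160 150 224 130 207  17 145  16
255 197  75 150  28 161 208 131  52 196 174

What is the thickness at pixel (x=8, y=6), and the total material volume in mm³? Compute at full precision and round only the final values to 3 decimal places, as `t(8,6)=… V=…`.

t(8,6)=2.166 V=518.086

span = t_max - t_min = 4.47 - 0.91 = 3.560
L(8,6) = 90, L_eff = 1 - 90/255 = 0.647059 (inverted)
t(8,6) = 4.47 - 3.560·0.647059 = 2.166
Σt over all 12·11 pixels = 436618/1275 ≈ 342.4454902
V = pitch²·Σt = 1.23²·436618/1275 = 518.086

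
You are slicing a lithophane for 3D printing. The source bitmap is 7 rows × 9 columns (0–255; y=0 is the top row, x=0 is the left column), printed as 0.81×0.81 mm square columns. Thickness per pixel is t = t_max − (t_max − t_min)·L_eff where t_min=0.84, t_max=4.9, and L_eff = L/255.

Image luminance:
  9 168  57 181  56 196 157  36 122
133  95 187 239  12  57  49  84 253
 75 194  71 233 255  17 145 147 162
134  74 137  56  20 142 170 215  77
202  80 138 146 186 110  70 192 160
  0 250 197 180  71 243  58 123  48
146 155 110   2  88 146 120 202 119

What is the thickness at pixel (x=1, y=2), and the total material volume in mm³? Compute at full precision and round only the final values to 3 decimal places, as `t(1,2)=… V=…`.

span = t_max - t_min = 4.9 - 0.84 = 4.060
L(1,2) = 194, L_eff = 194/255 = 0.760784
t(1,2) = 4.9 - 4.060·0.760784 = 1.811
Σt over all 7·9 pixels = 1160327/6375 ≈ 182.0120784
V = pitch²·Σt = 0.81²·1160327/6375 = 119.418

t(1,2)=1.811 V=119.418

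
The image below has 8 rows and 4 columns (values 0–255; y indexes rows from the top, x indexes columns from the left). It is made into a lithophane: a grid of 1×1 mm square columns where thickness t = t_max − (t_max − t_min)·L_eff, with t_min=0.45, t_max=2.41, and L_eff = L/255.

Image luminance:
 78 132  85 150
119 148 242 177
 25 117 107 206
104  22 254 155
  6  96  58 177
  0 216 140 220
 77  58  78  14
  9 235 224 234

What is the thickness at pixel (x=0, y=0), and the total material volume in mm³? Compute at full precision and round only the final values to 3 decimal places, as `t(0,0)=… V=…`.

t(0,0)=1.810 V=46.659

span = t_max - t_min = 2.41 - 0.45 = 1.960
L(0,0) = 78, L_eff = 78/255 = 0.305882
t(0,0) = 2.41 - 1.960·0.305882 = 1.810
Σt over all 8·4 pixels = 99151/2125 ≈ 46.6592941
V = pitch²·Σt = 1²·99151/2125 = 46.659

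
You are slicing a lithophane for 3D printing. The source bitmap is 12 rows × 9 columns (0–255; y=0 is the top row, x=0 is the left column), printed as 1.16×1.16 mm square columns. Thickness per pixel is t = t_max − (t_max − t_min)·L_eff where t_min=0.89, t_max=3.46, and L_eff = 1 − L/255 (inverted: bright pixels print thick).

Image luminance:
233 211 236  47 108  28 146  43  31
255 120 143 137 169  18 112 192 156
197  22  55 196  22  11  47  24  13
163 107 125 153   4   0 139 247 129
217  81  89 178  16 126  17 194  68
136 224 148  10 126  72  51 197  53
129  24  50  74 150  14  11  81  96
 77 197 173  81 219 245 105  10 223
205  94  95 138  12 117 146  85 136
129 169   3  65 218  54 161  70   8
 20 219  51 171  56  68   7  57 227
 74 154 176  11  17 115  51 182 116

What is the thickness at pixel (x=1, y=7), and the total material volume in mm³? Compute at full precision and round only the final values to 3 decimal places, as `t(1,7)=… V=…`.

span = t_max - t_min = 3.46 - 0.89 = 2.570
L(1,7) = 197, L_eff = 1 - 197/255 = 0.227451 (inverted)
t(1,7) = 3.46 - 2.570·0.227451 = 2.875
Σt over all 12·9 pixels = 2726153/12750 ≈ 213.8159216
V = pitch²·Σt = 1.16²·2726153/12750 = 287.711

t(1,7)=2.875 V=287.711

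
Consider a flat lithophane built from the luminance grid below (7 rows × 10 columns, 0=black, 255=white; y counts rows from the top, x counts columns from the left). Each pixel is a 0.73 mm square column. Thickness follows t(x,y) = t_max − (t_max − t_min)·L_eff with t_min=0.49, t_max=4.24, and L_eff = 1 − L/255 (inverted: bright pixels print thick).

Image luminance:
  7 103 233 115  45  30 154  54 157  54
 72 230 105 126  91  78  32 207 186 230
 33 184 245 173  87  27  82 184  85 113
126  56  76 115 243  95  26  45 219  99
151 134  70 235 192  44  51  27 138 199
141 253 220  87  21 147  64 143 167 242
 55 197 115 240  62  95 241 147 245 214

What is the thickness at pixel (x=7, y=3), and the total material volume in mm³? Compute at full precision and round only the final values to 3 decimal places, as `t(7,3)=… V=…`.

span = t_max - t_min = 4.24 - 0.49 = 3.750
L(7,3) = 45, L_eff = 1 - 45/255 = 0.823529 (inverted)
t(7,3) = 4.24 - 3.750·0.823529 = 1.152
Σt over all 7·10 pixels = 166.05
V = pitch²·Σt = 0.73²·166.05 = 88.488

t(7,3)=1.152 V=88.488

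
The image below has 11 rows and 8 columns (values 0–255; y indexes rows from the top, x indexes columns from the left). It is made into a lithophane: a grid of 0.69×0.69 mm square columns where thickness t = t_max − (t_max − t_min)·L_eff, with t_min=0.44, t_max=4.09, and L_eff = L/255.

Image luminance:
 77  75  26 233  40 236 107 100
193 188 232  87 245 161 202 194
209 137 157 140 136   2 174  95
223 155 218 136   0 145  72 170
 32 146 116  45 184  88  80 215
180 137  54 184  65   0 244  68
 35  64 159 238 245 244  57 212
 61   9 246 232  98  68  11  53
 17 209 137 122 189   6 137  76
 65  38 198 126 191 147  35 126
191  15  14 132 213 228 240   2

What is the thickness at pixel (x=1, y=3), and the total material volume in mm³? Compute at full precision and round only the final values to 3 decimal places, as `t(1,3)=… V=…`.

t(1,3)=1.871 V=94.426

span = t_max - t_min = 4.09 - 0.44 = 3.650
L(1,3) = 155, L_eff = 155/255 = 0.607843
t(1,3) = 4.09 - 3.650·0.607843 = 1.871
Σt over all 11·8 pixels = 67433/340 ≈ 198.3323529
V = pitch²·Σt = 0.69²·67433/340 = 94.426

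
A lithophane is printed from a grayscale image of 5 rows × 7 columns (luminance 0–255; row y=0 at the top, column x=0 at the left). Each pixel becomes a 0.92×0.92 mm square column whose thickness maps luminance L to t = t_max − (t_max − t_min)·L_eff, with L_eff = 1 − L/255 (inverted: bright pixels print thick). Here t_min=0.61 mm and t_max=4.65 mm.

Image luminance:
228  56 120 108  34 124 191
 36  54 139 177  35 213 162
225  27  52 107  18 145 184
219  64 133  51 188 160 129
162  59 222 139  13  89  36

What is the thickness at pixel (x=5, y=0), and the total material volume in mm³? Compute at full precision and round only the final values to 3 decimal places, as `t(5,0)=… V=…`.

t(5,0)=2.575 V=73.037

span = t_max - t_min = 4.65 - 0.61 = 4.040
L(5,0) = 124, L_eff = 1 - 124/255 = 0.513725 (inverted)
t(5,0) = 4.65 - 4.040·0.513725 = 2.575
Σt over all 5·7 pixels = 2200421/25500 ≈ 86.2910196
V = pitch²·Σt = 0.92²·2200421/25500 = 73.037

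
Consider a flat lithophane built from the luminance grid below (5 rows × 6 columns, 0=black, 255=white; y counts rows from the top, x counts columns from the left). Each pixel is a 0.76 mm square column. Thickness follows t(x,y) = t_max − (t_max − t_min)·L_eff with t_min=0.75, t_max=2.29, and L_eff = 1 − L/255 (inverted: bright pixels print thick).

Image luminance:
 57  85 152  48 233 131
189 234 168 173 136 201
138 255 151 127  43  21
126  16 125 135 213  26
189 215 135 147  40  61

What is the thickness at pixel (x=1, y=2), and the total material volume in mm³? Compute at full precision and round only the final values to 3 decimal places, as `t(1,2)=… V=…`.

t(1,2)=2.290 V=26.844

span = t_max - t_min = 2.29 - 0.75 = 1.540
L(1,2) = 255, L_eff = 1 - 255/255 = 0.000000 (inverted)
t(1,2) = 2.29 - 1.540·0.000000 = 2.290
Σt over all 5·6 pixels = 118513/2550 ≈ 46.4756863
V = pitch²·Σt = 0.76²·118513/2550 = 26.844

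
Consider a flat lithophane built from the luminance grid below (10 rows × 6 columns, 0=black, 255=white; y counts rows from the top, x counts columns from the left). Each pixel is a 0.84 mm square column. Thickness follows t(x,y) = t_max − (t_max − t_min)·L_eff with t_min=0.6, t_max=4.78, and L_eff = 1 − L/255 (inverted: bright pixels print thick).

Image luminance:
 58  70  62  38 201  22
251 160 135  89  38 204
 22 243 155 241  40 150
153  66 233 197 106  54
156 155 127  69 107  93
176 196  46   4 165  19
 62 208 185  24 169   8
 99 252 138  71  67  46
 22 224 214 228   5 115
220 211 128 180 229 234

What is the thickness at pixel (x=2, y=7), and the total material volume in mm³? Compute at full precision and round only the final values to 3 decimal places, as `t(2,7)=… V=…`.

span = t_max - t_min = 4.78 - 0.6 = 4.180
L(2,7) = 138, L_eff = 1 - 138/255 = 0.458824 (inverted)
t(2,7) = 4.78 - 4.180·0.458824 = 2.862
Σt over all 10·6 pixels = 205576/1275 ≈ 161.2360784
V = pitch²·Σt = 0.84²·205576/1275 = 113.768

t(2,7)=2.862 V=113.768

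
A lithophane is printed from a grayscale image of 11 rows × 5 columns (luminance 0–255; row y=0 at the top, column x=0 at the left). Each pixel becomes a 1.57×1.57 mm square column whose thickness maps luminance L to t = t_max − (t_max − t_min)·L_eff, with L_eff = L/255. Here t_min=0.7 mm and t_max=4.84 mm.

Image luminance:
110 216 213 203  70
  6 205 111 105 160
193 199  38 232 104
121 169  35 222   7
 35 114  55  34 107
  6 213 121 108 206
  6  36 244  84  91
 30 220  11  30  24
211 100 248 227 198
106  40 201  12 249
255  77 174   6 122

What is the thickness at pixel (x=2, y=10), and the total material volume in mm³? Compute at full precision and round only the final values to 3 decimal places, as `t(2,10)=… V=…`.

t(2,10)=2.015 V=387.233

span = t_max - t_min = 4.84 - 0.7 = 4.140
L(2,10) = 174, L_eff = 174/255 = 0.682353
t(2,10) = 4.84 - 4.140·0.682353 = 2.015
Σt over all 11·5 pixels = 66767/425 ≈ 157.0988235
V = pitch²·Σt = 1.57²·66767/425 = 387.233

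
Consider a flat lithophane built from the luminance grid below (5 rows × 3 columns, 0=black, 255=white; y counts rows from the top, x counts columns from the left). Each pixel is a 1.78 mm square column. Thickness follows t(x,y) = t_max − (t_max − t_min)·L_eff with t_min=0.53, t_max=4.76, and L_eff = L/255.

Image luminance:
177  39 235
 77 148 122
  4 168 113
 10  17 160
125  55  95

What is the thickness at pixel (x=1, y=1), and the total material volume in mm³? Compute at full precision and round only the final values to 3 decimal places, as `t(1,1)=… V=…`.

t(1,1)=2.305 V=145.021

span = t_max - t_min = 4.76 - 0.53 = 4.230
L(1,1) = 148, L_eff = 148/255 = 0.580392
t(1,1) = 4.76 - 4.230·0.580392 = 2.305
Σt over all 5·3 pixels = 77811/1700 ≈ 45.7711765
V = pitch²·Σt = 1.78²·77811/1700 = 145.021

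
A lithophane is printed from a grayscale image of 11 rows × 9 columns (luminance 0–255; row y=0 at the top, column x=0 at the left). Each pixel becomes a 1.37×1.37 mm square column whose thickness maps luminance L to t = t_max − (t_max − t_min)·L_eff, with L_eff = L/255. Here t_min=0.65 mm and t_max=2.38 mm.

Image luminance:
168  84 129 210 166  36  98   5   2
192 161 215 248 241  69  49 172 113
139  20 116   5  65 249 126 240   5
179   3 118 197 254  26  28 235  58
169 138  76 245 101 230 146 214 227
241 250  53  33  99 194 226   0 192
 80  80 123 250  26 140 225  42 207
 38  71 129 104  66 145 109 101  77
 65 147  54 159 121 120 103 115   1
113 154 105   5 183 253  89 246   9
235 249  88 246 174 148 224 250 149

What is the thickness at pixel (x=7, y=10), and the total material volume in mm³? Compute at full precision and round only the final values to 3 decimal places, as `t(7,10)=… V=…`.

span = t_max - t_min = 2.38 - 0.65 = 1.730
L(7,10) = 250, L_eff = 250/255 = 0.980392
t(7,10) = 2.38 - 1.730·0.980392 = 0.684
Σt over all 11·9 pixels = 220393/1500 ≈ 146.9286667
V = pitch²·Σt = 1.37²·220393/1500 = 275.770

t(7,10)=0.684 V=275.770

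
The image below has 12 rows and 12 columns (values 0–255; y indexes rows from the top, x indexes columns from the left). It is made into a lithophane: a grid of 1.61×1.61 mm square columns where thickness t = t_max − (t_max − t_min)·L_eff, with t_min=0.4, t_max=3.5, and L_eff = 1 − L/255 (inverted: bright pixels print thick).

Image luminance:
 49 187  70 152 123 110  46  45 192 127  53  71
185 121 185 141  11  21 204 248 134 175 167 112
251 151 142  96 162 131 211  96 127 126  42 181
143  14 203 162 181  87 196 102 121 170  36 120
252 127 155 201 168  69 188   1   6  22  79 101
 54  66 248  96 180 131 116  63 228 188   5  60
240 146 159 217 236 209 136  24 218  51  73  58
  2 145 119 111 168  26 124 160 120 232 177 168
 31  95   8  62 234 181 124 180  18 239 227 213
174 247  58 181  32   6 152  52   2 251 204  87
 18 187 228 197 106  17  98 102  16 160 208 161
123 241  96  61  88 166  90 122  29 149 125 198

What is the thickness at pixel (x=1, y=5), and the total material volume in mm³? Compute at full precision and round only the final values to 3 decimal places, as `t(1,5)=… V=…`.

t(1,5)=1.202 V=727.452

span = t_max - t_min = 3.5 - 0.4 = 3.100
L(1,5) = 66, L_eff = 1 - 66/255 = 0.741176 (inverted)
t(1,5) = 3.5 - 3.100·0.741176 = 1.202
Σt over all 12·12 pixels = 715637/2550 ≈ 280.6419608
V = pitch²·Σt = 1.61²·715637/2550 = 727.452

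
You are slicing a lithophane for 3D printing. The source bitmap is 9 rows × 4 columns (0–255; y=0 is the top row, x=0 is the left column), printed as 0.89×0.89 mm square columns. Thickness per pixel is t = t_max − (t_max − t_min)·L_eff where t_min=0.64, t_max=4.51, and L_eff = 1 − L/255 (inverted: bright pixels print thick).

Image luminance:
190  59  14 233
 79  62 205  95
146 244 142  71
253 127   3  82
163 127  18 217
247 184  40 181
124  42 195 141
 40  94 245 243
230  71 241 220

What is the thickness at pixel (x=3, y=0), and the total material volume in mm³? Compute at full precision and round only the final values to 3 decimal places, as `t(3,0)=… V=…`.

span = t_max - t_min = 4.51 - 0.64 = 3.870
L(3,0) = 233, L_eff = 1 - 233/255 = 0.086275 (inverted)
t(3,0) = 4.51 - 3.870·0.086275 = 4.176
Σt over all 9·4 pixels = 212403/2125 ≈ 99.9543529
V = pitch²·Σt = 0.89²·212403/2125 = 79.174

t(3,0)=4.176 V=79.174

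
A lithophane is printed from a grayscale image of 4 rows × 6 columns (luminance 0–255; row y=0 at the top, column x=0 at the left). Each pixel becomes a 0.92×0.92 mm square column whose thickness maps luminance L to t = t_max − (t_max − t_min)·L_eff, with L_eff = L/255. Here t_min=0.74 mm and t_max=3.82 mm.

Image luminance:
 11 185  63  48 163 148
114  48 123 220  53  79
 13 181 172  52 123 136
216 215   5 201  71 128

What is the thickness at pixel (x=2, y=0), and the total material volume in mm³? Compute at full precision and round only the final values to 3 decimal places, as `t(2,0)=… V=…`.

t(2,0)=3.059 V=49.300

span = t_max - t_min = 3.82 - 0.74 = 3.080
L(2,0) = 63, L_eff = 63/255 = 0.247059
t(2,0) = 3.82 - 3.080·0.247059 = 3.059
Σt over all 4·6 pixels = 371324/6375 ≈ 58.2469020
V = pitch²·Σt = 0.92²·371324/6375 = 49.300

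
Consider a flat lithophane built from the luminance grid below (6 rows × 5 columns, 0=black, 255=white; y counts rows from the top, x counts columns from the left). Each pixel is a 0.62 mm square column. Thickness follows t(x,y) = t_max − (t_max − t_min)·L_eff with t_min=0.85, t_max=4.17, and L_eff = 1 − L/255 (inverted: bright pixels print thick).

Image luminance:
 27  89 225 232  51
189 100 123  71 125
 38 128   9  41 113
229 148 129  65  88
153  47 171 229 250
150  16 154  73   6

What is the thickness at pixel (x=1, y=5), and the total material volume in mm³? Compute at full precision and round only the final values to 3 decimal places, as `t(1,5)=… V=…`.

t(1,5)=1.058 V=27.164

span = t_max - t_min = 4.17 - 0.85 = 3.320
L(1,5) = 16, L_eff = 1 - 16/255 = 0.937255 (inverted)
t(1,5) = 4.17 - 3.320·0.937255 = 1.058
Σt over all 6·5 pixels = 900979/12750 ≈ 70.6650196
V = pitch²·Σt = 0.62²·900979/12750 = 27.164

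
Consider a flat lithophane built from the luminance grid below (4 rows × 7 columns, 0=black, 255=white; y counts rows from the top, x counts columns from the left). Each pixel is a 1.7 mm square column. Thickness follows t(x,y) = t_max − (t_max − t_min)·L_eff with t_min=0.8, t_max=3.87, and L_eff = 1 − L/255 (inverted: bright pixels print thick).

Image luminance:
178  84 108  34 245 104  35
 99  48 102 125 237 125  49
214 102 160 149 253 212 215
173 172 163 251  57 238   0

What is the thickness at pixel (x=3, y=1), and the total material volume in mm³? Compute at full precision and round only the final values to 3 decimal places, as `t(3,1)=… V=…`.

t(3,1)=2.305 V=201.543

span = t_max - t_min = 3.87 - 0.8 = 3.070
L(3,1) = 125, L_eff = 1 - 125/255 = 0.509804 (inverted)
t(3,1) = 3.87 - 3.070·0.509804 = 2.305
Σt over all 4·7 pixels = 444581/6375 ≈ 69.7381961
V = pitch²·Σt = 1.7²·444581/6375 = 201.543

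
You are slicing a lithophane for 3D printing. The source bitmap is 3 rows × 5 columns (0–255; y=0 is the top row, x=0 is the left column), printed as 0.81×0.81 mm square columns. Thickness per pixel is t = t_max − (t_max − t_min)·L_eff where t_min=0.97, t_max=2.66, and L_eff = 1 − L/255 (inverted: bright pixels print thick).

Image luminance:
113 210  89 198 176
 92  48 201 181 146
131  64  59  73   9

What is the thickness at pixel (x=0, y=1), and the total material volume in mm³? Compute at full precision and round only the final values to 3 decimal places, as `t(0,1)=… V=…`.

span = t_max - t_min = 2.66 - 0.97 = 1.690
L(0,1) = 92, L_eff = 1 - 92/255 = 0.639216 (inverted)
t(0,1) = 2.66 - 1.690·0.639216 = 1.580
Σt over all 3·5 pixels = 134707/5100 ≈ 26.4131373
V = pitch²·Σt = 0.81²·134707/5100 = 17.330

t(0,1)=1.580 V=17.330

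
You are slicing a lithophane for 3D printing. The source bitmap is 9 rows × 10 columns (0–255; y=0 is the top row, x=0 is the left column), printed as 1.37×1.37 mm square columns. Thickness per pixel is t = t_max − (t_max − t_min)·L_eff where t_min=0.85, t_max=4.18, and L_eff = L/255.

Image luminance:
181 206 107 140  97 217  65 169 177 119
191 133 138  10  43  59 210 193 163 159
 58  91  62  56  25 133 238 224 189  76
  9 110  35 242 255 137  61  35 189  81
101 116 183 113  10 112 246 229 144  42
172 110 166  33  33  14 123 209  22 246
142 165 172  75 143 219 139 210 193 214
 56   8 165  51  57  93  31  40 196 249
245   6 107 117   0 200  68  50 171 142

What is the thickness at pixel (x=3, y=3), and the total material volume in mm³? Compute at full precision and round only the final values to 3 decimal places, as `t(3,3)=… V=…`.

t(3,3)=1.020 V=430.817

span = t_max - t_min = 4.18 - 0.85 = 3.330
L(3,3) = 242, L_eff = 242/255 = 0.949020
t(3,3) = 4.18 - 3.330·0.949020 = 1.020
Σt over all 9·10 pixels = 1951059/8500 ≈ 229.5363529
V = pitch²·Σt = 1.37²·1951059/8500 = 430.817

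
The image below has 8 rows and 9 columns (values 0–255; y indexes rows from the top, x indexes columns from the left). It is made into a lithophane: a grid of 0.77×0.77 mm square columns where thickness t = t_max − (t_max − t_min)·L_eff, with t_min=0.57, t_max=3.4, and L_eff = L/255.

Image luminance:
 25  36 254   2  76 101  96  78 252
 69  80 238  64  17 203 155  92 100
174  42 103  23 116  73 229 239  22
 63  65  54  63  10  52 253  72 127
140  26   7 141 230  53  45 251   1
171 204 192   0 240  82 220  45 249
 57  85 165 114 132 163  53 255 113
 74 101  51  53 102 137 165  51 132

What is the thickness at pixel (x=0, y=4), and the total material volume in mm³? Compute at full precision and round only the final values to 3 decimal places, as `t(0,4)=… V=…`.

span = t_max - t_min = 3.4 - 0.57 = 2.830
L(0,4) = 140, L_eff = 140/255 = 0.549020
t(0,4) = 3.4 - 2.830·0.549020 = 1.846
Σt over all 8·9 pixels = 1986653/12750 ≈ 155.8159216
V = pitch²·Σt = 0.77²·1986653/12750 = 92.383

t(0,4)=1.846 V=92.383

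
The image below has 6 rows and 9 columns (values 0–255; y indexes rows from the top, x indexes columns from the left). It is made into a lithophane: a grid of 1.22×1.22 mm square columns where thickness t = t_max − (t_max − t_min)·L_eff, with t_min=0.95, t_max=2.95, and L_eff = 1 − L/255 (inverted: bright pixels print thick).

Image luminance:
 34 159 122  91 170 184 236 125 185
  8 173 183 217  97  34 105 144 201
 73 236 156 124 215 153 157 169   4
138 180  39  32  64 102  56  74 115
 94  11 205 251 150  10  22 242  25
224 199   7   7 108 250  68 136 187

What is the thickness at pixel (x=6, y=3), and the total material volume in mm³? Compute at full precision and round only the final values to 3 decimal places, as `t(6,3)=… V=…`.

t(6,3)=1.389 V=155.164

span = t_max - t_min = 2.95 - 0.95 = 2.000
L(6,3) = 56, L_eff = 1 - 56/255 = 0.780392 (inverted)
t(6,3) = 2.95 - 2.000·0.780392 = 1.389
Σt over all 6·9 pixels = 53167/510 ≈ 104.2490196
V = pitch²·Σt = 1.22²·53167/510 = 155.164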